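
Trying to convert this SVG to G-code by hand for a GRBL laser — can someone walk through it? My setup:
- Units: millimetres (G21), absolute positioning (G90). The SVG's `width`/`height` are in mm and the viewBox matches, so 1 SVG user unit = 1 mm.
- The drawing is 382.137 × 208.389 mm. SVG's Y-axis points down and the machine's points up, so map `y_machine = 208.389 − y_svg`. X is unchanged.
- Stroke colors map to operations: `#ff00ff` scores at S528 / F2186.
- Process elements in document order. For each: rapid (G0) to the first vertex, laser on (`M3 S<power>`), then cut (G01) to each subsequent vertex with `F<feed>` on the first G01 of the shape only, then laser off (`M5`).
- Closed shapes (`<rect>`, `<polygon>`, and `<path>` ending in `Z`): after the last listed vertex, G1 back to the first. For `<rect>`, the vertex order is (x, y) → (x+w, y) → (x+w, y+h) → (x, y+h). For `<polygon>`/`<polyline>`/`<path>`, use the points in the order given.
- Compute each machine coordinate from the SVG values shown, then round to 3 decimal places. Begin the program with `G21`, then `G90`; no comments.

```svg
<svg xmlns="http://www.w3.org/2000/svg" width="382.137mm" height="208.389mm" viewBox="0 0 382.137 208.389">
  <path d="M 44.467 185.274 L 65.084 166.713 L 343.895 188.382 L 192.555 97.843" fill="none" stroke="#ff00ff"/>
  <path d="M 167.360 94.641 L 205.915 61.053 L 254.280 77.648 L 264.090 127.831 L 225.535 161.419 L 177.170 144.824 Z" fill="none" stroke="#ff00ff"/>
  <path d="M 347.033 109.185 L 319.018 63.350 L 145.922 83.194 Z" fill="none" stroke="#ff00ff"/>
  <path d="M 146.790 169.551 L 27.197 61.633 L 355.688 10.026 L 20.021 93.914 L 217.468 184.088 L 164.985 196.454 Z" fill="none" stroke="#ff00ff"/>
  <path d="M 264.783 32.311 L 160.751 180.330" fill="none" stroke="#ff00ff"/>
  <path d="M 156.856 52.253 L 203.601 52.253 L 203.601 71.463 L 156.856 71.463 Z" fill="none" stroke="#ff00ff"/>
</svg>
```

1 u = 1 mm; y_m = 208.389 − y.

[1] `<path>` open polyline, #ff00ff→score S528 F2186: (44.467,23.115) → (65.084,41.676) → (343.895,20.007) → (192.555,110.546)

[2] `<path>` regular polygon, #ff00ff→score S528 F2186: (167.360,113.748) → (205.915,147.336) → (254.280,130.741) → (264.090,80.558) → (225.535,46.970) → (177.170,63.565) → (167.360,113.748) (closed)

[3] `<path>` closed polygon, #ff00ff→score S528 F2186: (347.033,99.204) → (319.018,145.039) → (145.922,125.195) → (347.033,99.204) (closed)

[4] `<path>` closed polygon, #ff00ff→score S528 F2186: (146.790,38.838) → (27.197,146.756) → (355.688,198.363) → (20.021,114.475) → (217.468,24.301) → (164.985,11.935) → (146.790,38.838) (closed)

[5] `<path>` line segment, #ff00ff→score S528 F2186: (264.783,176.078) → (160.751,28.059)

[6] `<path>` rectangle, #ff00ff→score S528 F2186: (156.856,156.136) → (203.601,156.136) → (203.601,136.926) → (156.856,136.926) → (156.856,156.136) (closed)

G21
G90
G0 X44.467 Y23.115
M3 S528
G01 X65.084 Y41.676 F2186
G01 X343.895 Y20.007
G01 X192.555 Y110.546
M5
G0 X167.360 Y113.748
M3 S528
G01 X205.915 Y147.336 F2186
G01 X254.280 Y130.741
G01 X264.090 Y80.558
G01 X225.535 Y46.970
G01 X177.170 Y63.565
G01 X167.360 Y113.748
M5
G0 X347.033 Y99.204
M3 S528
G01 X319.018 Y145.039 F2186
G01 X145.922 Y125.195
G01 X347.033 Y99.204
M5
G0 X146.790 Y38.838
M3 S528
G01 X27.197 Y146.756 F2186
G01 X355.688 Y198.363
G01 X20.021 Y114.475
G01 X217.468 Y24.301
G01 X164.985 Y11.935
G01 X146.790 Y38.838
M5
G0 X264.783 Y176.078
M3 S528
G01 X160.751 Y28.059 F2186
M5
G0 X156.856 Y156.136
M3 S528
G01 X203.601 Y156.136 F2186
G01 X203.601 Y136.926
G01 X156.856 Y136.926
G01 X156.856 Y156.136
M5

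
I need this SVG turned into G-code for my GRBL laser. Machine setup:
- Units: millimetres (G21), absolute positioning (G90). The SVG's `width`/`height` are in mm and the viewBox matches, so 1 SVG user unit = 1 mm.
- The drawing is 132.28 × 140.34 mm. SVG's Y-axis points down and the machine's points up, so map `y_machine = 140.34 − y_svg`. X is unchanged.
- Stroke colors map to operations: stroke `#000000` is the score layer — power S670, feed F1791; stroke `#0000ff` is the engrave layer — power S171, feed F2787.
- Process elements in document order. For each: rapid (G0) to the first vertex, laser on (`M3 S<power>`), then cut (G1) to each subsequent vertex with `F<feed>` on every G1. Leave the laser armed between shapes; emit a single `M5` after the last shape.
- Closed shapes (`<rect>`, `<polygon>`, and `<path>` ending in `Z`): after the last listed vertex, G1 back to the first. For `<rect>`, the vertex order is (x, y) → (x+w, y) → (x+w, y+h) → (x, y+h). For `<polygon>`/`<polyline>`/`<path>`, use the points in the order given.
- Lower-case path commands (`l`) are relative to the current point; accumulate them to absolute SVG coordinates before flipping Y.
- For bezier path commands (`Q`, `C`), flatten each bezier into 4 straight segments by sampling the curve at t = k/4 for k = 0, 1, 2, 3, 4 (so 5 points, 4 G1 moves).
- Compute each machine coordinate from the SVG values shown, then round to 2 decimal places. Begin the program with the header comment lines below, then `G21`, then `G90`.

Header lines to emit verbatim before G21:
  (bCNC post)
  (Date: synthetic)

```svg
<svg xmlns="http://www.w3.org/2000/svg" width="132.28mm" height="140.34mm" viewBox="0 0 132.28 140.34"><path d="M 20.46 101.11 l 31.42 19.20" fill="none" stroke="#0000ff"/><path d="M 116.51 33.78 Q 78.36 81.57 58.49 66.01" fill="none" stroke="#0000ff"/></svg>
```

viewBox `0 0 132.28 140.34` with mm width/height → 1 unit = 1 mm. Flip: y_m = 140.34 − y_svg.

**Shape 1** — `<path>` line segment, stroke `#0000ff` → engrave (S171, F2787). Machine vertices: (20.46,39.23) → (51.88,20.03). Open path.

**Shape 2** — `<path>` quadratic bezier, stroke `#0000ff` → engrave (S171, F2787). Control points (SVG): P0=(116.51,33.78), P1=(78.36,81.57), P2=(58.49,66.01); sampled at t=k/4. Machine vertices: (116.51,106.56) → (98.58,86.62) → (82.93,74.61) → (69.57,70.51) → (58.49,74.33). Open path.

(bCNC post)
(Date: synthetic)
G21
G90
G0 X20.46 Y39.23
M3 S171
G1 X51.88 Y20.03 F2787
G0 X116.51 Y106.56
M3 S171
G1 X98.58 Y86.62 F2787
G1 X82.93 Y74.61 F2787
G1 X69.57 Y70.51 F2787
G1 X58.49 Y74.33 F2787
M5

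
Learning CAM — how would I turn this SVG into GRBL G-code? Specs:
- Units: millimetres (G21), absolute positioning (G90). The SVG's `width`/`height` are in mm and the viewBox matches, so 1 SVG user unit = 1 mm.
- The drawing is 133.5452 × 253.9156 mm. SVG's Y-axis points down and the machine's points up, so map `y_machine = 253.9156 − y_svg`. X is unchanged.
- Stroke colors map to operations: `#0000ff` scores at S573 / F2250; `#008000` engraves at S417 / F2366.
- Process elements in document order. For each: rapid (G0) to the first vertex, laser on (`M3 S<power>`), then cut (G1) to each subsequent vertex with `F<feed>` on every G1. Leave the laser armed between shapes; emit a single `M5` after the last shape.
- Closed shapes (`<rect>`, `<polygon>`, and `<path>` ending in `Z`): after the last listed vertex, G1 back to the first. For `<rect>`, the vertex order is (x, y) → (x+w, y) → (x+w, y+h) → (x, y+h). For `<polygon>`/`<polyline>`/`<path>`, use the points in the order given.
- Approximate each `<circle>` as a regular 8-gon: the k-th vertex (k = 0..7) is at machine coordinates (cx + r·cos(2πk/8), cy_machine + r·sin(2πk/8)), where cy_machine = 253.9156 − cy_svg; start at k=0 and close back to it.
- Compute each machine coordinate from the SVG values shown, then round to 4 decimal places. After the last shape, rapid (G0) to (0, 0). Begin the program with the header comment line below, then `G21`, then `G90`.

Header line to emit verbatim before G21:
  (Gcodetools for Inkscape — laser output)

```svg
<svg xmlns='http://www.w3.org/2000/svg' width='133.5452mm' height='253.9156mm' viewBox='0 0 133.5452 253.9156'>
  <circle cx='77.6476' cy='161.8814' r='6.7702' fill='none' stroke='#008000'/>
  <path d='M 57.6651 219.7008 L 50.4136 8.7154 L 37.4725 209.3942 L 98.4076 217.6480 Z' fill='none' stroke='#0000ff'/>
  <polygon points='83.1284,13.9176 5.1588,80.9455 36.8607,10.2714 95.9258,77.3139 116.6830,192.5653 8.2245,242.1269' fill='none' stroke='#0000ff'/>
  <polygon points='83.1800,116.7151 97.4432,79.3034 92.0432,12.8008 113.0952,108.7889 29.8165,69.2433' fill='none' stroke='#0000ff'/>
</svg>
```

(Gcodetools for Inkscape — laser output)
G21
G90
G0 X84.4178 Y92.0342
M3 S417
G1 X82.4349 Y96.8215 F2366
G1 X77.6476 Y98.8044 F2366
G1 X72.8603 Y96.8215 F2366
G1 X70.8774 Y92.0342 F2366
G1 X72.8603 Y87.2469 F2366
G1 X77.6476 Y85.2640 F2366
G1 X82.4349 Y87.2469 F2366
G1 X84.4178 Y92.0342 F2366
G0 X57.6651 Y34.2148
M3 S573
G1 X50.4136 Y245.2002 F2250
G1 X37.4725 Y44.5214 F2250
G1 X98.4076 Y36.2676 F2250
G1 X57.6651 Y34.2148 F2250
G0 X83.1284 Y239.9980
M3 S573
G1 X5.1588 Y172.9701 F2250
G1 X36.8607 Y243.6442 F2250
G1 X95.9258 Y176.6017 F2250
G1 X116.6830 Y61.3503 F2250
G1 X8.2245 Y11.7887 F2250
G1 X83.1284 Y239.9980 F2250
G0 X83.1800 Y137.2005
M3 S573
G1 X97.4432 Y174.6122 F2250
G1 X92.0432 Y241.1148 F2250
G1 X113.0952 Y145.1267 F2250
G1 X29.8165 Y184.6723 F2250
G1 X83.1800 Y137.2005 F2250
M5
G0 X0.0000 Y0.0000

Since the viewBox matches the mm dimensions, user units are millimetres directly. The only transform is the Y-flip y_m = 253.9156 − y_svg.

Shape 1 is a circle drawn with `<circle>`. Its stroke #008000 means engrave at S417, F2366. After flipping Y the toolpath is (84.4178,92.0342) → (82.4349,96.8215) → (77.6476,98.8044) → (72.8603,96.8215) → (70.8774,92.0342) → (72.8603,87.2469) → (77.6476,85.2640) → (82.4349,87.2469) → (84.4178,92.0342), returning to the start.

Shape 2 is a closed polygon drawn with `<path>`. Its stroke #0000ff means score at S573, F2250. After flipping Y the toolpath is (57.6651,34.2148) → (50.4136,245.2002) → (37.4725,44.5214) → (98.4076,36.2676) → (57.6651,34.2148), returning to the start.

Shape 3 is a closed polygon drawn with `<polygon>`. Its stroke #0000ff means score at S573, F2250. After flipping Y the toolpath is (83.1284,239.9980) → (5.1588,172.9701) → (36.8607,243.6442) → (95.9258,176.6017) → (116.6830,61.3503) → (8.2245,11.7887) → (83.1284,239.9980), returning to the start.

Shape 4 is a closed polygon drawn with `<polygon>`. Its stroke #0000ff means score at S573, F2250. After flipping Y the toolpath is (83.1800,137.2005) → (97.4432,174.6122) → (92.0432,241.1148) → (113.0952,145.1267) → (29.8165,184.6723) → (83.1800,137.2005), returning to the start.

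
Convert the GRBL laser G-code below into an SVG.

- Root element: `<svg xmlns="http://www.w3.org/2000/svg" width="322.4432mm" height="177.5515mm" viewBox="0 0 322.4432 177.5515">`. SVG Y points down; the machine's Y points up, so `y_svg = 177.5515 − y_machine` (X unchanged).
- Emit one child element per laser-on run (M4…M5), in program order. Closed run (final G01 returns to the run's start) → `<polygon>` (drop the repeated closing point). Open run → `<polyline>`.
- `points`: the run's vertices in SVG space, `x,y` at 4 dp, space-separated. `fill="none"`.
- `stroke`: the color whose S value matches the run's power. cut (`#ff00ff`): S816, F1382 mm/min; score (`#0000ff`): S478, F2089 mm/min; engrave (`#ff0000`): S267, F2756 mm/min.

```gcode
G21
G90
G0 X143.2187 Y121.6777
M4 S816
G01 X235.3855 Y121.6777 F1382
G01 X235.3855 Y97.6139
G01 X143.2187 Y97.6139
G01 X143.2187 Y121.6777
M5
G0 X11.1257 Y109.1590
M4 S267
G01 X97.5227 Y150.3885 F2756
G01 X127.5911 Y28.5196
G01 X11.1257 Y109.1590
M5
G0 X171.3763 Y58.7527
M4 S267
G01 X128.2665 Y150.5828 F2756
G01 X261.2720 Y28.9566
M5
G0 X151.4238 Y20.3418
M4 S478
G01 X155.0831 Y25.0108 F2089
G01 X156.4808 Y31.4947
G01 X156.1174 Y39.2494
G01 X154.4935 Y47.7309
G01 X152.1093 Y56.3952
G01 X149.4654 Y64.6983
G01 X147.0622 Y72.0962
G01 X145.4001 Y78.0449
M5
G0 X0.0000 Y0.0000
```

<svg xmlns="http://www.w3.org/2000/svg" width="322.4432mm" height="177.5515mm" viewBox="0 0 322.4432 177.5515">
  <polygon points="143.2187,55.8738 235.3855,55.8738 235.3855,79.9376 143.2187,79.9376" fill="none" stroke="#ff00ff"/>
  <polygon points="11.1257,68.3925 97.5227,27.1630 127.5911,149.0319" fill="none" stroke="#ff0000"/>
  <polyline points="171.3763,118.7988 128.2665,26.9687 261.2720,148.5949" fill="none" stroke="#ff0000"/>
  <polyline points="151.4238,157.2097 155.0831,152.5407 156.4808,146.0568 156.1174,138.3021 154.4935,129.8206 152.1093,121.1563 149.4654,112.8532 147.0622,105.4553 145.4001,99.5066" fill="none" stroke="#0000ff"/>
</svg>

Machine Y-up, SVG Y-down with viewBox height 177.5515, so y_svg = 177.5515 − y_machine; X carries over.

Run 1: the run's S816 means `#ff00ff` (cut). The run returns to its start, so emit a `<polygon>` with points (Y-flipped): 143.2187,55.8738 235.3855,55.8738 235.3855,79.9376 143.2187,79.9376.

Run 2: power S267 maps to stroke `#ff0000` (engrave). The run returns to its start, so emit a `<polygon>` with points (Y-flipped): 11.1257,68.3925 97.5227,27.1630 127.5911,149.0319.

Run 3: S267 ⇒ engrave layer `#ff0000`. The run is open, so emit a `<polyline>` with points (Y-flipped): 171.3763,118.7988 128.2665,26.9687 261.2720,148.5949.

Run 4: power S478 maps to stroke `#0000ff` (score). The run is open, so emit a `<polyline>` with points (Y-flipped): 151.4238,157.2097 155.0831,152.5407 156.4808,146.0568 156.1174,138.3021 154.4935,129.8206 152.1093,121.1563 149.4654,112.8532 147.0622,105.4553 145.4001,99.5066.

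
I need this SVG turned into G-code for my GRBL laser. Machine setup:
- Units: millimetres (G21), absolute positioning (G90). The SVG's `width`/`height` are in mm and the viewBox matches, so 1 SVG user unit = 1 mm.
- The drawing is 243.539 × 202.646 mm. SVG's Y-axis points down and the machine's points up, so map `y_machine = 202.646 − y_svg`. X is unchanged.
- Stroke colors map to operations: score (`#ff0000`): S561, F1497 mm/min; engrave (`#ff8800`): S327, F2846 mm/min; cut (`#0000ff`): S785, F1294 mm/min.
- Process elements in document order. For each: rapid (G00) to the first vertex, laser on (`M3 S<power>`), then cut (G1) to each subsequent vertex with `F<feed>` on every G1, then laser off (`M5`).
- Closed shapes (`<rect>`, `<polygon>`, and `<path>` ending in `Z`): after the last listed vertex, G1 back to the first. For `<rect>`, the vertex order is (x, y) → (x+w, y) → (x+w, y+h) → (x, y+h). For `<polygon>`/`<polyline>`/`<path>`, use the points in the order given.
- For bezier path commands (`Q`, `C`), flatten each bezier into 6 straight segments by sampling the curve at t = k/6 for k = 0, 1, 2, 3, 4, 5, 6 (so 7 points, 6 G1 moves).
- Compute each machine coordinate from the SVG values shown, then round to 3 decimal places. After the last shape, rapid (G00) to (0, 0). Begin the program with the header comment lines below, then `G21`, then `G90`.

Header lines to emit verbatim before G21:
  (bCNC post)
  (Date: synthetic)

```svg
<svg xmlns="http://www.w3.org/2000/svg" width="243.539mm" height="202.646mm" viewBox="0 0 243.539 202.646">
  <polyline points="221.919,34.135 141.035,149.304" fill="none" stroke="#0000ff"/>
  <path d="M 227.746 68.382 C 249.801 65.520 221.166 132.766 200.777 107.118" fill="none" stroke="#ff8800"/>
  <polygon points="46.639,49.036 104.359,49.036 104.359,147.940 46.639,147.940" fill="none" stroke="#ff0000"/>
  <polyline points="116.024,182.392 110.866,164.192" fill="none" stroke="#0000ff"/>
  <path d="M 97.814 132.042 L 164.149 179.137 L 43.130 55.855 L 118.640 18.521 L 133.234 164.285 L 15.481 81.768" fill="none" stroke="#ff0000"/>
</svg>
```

(bCNC post)
(Date: synthetic)
G21
G90
G00 X221.919 Y168.511
M3 S785
G1 X141.035 Y53.342 F1294
M5
G00 X227.746 Y134.264
M3 S327
G1 X234.822 Y130.607 F2846
G1 X235.087 Y119.794 F2846
G1 X230.178 Y106.351 F2846
G1 X221.732 Y94.808 F2846
G1 X211.386 Y89.691 F2846
G1 X200.777 Y95.528 F2846
M5
G00 X46.639 Y153.610
M3 S561
G1 X104.359 Y153.610 F1497
G1 X104.359 Y54.706 F1497
G1 X46.639 Y54.706 F1497
G1 X46.639 Y153.610 F1497
M5
G00 X116.024 Y20.254
M3 S785
G1 X110.866 Y38.454 F1294
M5
G00 X97.814 Y70.604
M3 S561
G1 X164.149 Y23.509 F1497
G1 X43.130 Y146.791 F1497
G1 X118.640 Y184.125 F1497
G1 X133.234 Y38.361 F1497
G1 X15.481 Y120.878 F1497
M5
G00 X0.000 Y0.000

Since the viewBox matches the mm dimensions, user units are millimetres directly. The only transform is the Y-flip y_m = 202.646 − y_svg.

Shape 1 is a line segment drawn with `<polyline>`. Its stroke #0000ff means cut at S785, F1294. After flipping Y the toolpath is (221.919,168.511) → (141.035,53.342).

Shape 2 is a cubic bezier drawn with `<path>`. Its stroke #ff8800 means engrave at S327, F2846. After flipping Y the toolpath is (227.746,134.264) → (234.822,130.607) → (235.087,119.794) → (230.178,106.351) → (221.732,94.808) → (211.386,89.691) → (200.777,95.528).

Shape 3 is a rectangle drawn with `<polygon>`. Its stroke #ff0000 means score at S561, F1497. After flipping Y the toolpath is (46.639,153.610) → (104.359,153.610) → (104.359,54.706) → (46.639,54.706) → (46.639,153.610), returning to the start.

Shape 4 is a line segment drawn with `<polyline>`. Its stroke #0000ff means cut at S785, F1294. After flipping Y the toolpath is (116.024,20.254) → (110.866,38.454).

Shape 5 is a open polyline drawn with `<path>`. Its stroke #ff0000 means score at S561, F1497. After flipping Y the toolpath is (97.814,70.604) → (164.149,23.509) → (43.130,146.791) → (118.640,184.125) → (133.234,38.361) → (15.481,120.878).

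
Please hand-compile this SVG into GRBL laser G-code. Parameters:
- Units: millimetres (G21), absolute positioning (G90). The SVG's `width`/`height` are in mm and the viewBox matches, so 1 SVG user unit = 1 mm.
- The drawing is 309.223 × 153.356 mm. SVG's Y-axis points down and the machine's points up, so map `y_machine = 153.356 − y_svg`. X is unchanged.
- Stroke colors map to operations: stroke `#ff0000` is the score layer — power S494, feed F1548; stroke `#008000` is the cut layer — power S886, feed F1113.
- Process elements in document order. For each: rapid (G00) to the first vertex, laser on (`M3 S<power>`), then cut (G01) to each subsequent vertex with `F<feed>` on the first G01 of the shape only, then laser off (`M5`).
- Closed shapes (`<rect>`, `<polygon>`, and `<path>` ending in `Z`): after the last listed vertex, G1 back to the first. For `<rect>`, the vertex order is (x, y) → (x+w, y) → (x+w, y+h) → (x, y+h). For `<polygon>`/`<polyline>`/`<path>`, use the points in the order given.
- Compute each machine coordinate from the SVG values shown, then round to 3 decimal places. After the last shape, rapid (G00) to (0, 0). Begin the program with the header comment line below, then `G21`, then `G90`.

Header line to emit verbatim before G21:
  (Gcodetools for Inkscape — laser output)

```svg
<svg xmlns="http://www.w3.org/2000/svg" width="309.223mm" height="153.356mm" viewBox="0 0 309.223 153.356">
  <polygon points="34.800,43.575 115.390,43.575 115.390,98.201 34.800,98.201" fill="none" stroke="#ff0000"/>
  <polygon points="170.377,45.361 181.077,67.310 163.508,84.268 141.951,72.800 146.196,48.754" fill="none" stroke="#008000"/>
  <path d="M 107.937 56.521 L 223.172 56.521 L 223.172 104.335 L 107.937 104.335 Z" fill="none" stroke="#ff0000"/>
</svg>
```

(Gcodetools for Inkscape — laser output)
G21
G90
G00 X34.800 Y109.781
M3 S494
G01 X115.390 Y109.781 F1548
G01 X115.390 Y55.155
G01 X34.800 Y55.155
G01 X34.800 Y109.781
M5
G00 X170.377 Y107.995
M3 S886
G01 X181.077 Y86.046 F1113
G01 X163.508 Y69.088
G01 X141.951 Y80.556
G01 X146.196 Y104.602
G01 X170.377 Y107.995
M5
G00 X107.937 Y96.835
M3 S494
G01 X223.172 Y96.835 F1548
G01 X223.172 Y49.021
G01 X107.937 Y49.021
G01 X107.937 Y96.835
M5
G00 X0.000 Y0.000

viewBox `0 0 309.223 153.356` with mm width/height → 1 unit = 1 mm. Flip: y_m = 153.356 − y_svg.

**Shape 1** — `<polygon>` rectangle, stroke `#ff0000` → score (S494, F1548). Machine vertices: (34.800,109.781) → (115.390,109.781) → (115.390,55.155) → (34.800,55.155) → (34.800,109.781). Closed: final G1 returns to the first vertex.

**Shape 2** — `<polygon>` regular polygon, stroke `#008000` → cut (S886, F1113). Machine vertices: (170.377,107.995) → (181.077,86.046) → (163.508,69.088) → (141.951,80.556) → (146.196,104.602) → (170.377,107.995). Closed: final G1 returns to the first vertex.

**Shape 3** — `<path>` rectangle, stroke `#ff0000` → score (S494, F1548). Machine vertices: (107.937,96.835) → (223.172,96.835) → (223.172,49.021) → (107.937,49.021) → (107.937,96.835). Closed: final G1 returns to the first vertex.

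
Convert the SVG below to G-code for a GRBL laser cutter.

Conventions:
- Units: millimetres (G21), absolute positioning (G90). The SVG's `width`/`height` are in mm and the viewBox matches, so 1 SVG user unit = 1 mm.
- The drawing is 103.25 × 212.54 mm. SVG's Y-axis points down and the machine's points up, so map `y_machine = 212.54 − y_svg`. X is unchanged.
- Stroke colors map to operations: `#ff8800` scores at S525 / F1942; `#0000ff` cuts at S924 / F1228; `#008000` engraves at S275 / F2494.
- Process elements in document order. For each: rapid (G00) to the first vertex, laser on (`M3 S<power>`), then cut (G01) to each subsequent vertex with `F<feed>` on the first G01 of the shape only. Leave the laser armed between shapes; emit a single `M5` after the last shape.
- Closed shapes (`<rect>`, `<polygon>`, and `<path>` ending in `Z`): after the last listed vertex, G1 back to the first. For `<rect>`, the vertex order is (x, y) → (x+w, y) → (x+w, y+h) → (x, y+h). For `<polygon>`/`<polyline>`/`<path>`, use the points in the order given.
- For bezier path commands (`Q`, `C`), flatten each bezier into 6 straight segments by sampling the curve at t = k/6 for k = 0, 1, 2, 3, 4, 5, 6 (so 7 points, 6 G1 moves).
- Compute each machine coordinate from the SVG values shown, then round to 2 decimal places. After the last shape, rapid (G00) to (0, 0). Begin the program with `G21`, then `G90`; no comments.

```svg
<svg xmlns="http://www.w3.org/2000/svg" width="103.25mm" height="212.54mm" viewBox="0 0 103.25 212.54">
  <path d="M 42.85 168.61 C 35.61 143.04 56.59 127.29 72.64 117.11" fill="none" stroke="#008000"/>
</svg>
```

1 u = 1 mm; y_m = 212.54 − y.

[1] `<path>` cubic bezier, #008000→engrave S275 F2494: (42.85,43.93) → (41.43,55.92) → (43.79,66.38) → (49.01,75.45) → (56.17,83.24) → (64.36,89.86) → (72.64,95.43)

G21
G90
G00 X42.85 Y43.93
M3 S275
G01 X41.43 Y55.92 F2494
G01 X43.79 Y66.38
G01 X49.01 Y75.45
G01 X56.17 Y83.24
G01 X64.36 Y89.86
G01 X72.64 Y95.43
M5
G00 X0.00 Y0.00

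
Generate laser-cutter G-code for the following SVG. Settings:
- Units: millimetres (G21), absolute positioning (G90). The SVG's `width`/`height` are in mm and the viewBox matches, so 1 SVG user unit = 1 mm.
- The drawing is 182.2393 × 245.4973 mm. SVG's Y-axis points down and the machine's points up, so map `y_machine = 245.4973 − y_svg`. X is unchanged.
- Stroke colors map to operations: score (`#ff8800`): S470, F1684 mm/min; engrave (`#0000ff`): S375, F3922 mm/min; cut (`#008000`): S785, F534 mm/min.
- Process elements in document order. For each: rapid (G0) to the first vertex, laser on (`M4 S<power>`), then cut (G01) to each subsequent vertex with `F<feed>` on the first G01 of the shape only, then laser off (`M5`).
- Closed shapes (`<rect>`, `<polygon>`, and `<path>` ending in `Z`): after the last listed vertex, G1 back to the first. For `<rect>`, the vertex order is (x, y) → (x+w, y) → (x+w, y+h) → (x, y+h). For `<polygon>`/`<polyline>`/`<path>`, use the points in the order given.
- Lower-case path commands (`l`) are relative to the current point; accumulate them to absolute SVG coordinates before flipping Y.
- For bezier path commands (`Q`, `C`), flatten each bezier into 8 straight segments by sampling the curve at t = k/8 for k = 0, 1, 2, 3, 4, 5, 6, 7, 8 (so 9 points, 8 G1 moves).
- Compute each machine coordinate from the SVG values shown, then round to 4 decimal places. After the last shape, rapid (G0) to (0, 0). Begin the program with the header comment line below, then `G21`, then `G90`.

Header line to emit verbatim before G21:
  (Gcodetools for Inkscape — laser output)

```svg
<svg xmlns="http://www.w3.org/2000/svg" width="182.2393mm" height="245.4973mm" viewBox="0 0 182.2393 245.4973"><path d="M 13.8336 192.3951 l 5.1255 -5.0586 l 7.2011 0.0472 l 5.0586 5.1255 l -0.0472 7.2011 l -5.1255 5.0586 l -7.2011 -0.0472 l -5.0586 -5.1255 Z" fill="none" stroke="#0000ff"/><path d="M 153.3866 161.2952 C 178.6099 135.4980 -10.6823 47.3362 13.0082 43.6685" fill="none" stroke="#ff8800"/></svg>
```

(Gcodetools for Inkscape — laser output)
G21
G90
G0 X13.8336 Y53.1022
M4 S375
G01 X18.9591 Y58.1608 F3922
G01 X26.1602 Y58.1136
G01 X31.2188 Y52.9881
G01 X31.1716 Y45.7870
G01 X26.0461 Y40.7284
G01 X18.8450 Y40.7756
G01 X13.7864 Y45.9011
G01 X13.8336 Y53.1022
M5
G0 X153.3866 Y84.2021
M4 S470
G01 X153.6249 Y96.5126 F1684
G01 X138.7621 Y112.9487
G01 X113.8079 Y131.7895
G01 X83.7722 Y151.3140
G01 X53.6646 Y169.8012
G01 X28.4949 Y185.5300
G01 X13.2729 Y196.7796
G01 X13.0082 Y201.8288
M5
G0 X0.0000 Y0.0000

1 u = 1 mm; y_m = 245.4973 − y.

[1] `<path>` regular polygon, #0000ff→engrave S375 F3922: (13.8336,53.1022) → (18.9591,58.1608) → (26.1602,58.1136) → (31.2188,52.9881) → (31.1716,45.7870) → (26.0461,40.7284) → (18.8450,40.7756) → (13.7864,45.9011) → (13.8336,53.1022) (closed)

[2] `<path>` cubic bezier, #ff8800→score S470 F1684: (153.3866,84.2021) → (153.6249,96.5126) → (138.7621,112.9487) → (113.8079,131.7895) → (83.7722,151.3140) → (53.6646,169.8012) → (28.4949,185.5300) → (13.2729,196.7796) → (13.0082,201.8288)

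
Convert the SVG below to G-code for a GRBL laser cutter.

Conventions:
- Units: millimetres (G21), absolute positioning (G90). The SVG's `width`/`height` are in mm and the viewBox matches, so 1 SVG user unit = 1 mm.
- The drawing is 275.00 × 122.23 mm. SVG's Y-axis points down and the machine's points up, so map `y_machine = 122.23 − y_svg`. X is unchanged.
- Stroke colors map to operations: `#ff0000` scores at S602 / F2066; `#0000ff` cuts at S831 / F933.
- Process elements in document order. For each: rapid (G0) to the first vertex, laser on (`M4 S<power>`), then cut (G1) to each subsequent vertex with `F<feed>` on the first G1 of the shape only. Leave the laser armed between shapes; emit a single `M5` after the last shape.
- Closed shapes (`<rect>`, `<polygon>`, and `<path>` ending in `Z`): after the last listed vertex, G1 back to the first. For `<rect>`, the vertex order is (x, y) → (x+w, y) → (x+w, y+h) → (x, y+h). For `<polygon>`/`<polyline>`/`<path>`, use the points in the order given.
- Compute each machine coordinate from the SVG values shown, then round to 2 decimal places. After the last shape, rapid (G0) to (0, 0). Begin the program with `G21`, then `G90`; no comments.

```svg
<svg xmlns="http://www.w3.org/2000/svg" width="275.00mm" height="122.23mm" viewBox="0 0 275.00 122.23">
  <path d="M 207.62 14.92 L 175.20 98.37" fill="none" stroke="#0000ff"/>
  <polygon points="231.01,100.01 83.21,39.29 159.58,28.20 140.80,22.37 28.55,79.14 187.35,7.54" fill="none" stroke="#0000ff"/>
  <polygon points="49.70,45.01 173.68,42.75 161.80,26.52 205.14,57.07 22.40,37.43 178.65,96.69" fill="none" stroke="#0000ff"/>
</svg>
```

viewBox `0 0 275.00 122.23` with mm width/height → 1 unit = 1 mm. Flip: y_m = 122.23 − y_svg.

**Shape 1** — `<path>` line segment, stroke `#0000ff` → cut (S831, F933). Machine vertices: (207.62,107.31) → (175.20,23.86). Open path.

**Shape 2** — `<polygon>` closed polygon, stroke `#0000ff` → cut (S831, F933). Machine vertices: (231.01,22.22) → (83.21,82.94) → (159.58,94.03) → (140.80,99.86) → (28.55,43.09) → (187.35,114.69) → (231.01,22.22). Closed: final G1 returns to the first vertex.

**Shape 3** — `<polygon>` closed polygon, stroke `#0000ff` → cut (S831, F933). Machine vertices: (49.70,77.22) → (173.68,79.48) → (161.80,95.71) → (205.14,65.16) → (22.40,84.80) → (178.65,25.54) → (49.70,77.22). Closed: final G1 returns to the first vertex.

G21
G90
G0 X207.62 Y107.31
M4 S831
G1 X175.20 Y23.86 F933
G0 X231.01 Y22.22
M4 S831
G1 X83.21 Y82.94 F933
G1 X159.58 Y94.03
G1 X140.80 Y99.86
G1 X28.55 Y43.09
G1 X187.35 Y114.69
G1 X231.01 Y22.22
G0 X49.70 Y77.22
M4 S831
G1 X173.68 Y79.48 F933
G1 X161.80 Y95.71
G1 X205.14 Y65.16
G1 X22.40 Y84.80
G1 X178.65 Y25.54
G1 X49.70 Y77.22
M5
G0 X0.00 Y0.00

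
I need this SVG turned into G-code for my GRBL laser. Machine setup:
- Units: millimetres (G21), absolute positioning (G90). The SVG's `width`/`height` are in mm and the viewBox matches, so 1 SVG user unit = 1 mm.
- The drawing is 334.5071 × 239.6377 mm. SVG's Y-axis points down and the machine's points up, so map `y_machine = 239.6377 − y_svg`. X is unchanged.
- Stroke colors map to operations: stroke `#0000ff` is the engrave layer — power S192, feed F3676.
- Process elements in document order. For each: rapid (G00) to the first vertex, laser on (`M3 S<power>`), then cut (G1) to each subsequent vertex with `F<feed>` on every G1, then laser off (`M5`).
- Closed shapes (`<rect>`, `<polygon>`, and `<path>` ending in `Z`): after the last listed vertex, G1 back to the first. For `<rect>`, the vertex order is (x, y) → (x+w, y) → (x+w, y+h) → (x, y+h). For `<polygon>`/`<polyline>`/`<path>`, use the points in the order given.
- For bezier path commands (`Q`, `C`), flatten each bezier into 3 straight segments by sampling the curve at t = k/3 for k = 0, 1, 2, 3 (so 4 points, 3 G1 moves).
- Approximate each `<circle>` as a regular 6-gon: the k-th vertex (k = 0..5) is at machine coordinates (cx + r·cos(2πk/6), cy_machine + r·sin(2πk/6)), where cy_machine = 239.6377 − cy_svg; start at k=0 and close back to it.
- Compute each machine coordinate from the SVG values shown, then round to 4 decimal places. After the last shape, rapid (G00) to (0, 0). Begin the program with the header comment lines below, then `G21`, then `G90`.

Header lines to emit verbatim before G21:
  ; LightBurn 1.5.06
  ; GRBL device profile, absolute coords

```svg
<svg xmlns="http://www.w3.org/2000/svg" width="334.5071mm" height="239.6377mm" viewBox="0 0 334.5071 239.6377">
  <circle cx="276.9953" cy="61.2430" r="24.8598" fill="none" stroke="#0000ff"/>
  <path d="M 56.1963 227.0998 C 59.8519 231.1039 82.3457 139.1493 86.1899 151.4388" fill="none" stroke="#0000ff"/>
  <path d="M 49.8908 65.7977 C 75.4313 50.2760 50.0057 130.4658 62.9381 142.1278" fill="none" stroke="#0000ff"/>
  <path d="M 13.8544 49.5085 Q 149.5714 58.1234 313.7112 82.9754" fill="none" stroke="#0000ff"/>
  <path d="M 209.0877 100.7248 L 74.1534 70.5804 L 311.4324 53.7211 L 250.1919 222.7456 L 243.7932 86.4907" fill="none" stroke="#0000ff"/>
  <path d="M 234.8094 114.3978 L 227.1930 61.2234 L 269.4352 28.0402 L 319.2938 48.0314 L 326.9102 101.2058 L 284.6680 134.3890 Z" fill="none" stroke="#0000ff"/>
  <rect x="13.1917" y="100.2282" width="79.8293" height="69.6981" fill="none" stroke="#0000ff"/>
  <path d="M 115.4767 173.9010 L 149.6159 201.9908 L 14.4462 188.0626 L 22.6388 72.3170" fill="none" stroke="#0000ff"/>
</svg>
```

1 u = 1 mm; y_m = 239.6377 − y.

[1] `<circle>` circle, #0000ff→engrave S192 F3676: (301.8551,178.3947) → (289.4252,199.9239) → (264.5654,199.9239) → (252.1355,178.3947) → (264.5654,156.8655) → (289.4252,156.8655) → (301.8551,178.3947) (closed)

[2] `<path>` cubic bezier, #0000ff→engrave S192 F3676: (56.1963,12.5379) → (64.7429,33.1051) → (77.5176,73.1553) → (86.1899,88.1989)

[3] `<path>` cubic bezier, #0000ff→engrave S192 F3676: (49.8908,173.8400) → (61.7509,163.5408) → (59.4834,125.9316) → (62.9381,97.5099)

[4] `<path>` quadratic bezier, #0000ff→engrave S192 F3676: (13.8544,190.1292) → (107.4905,182.5818) → (207.4428,171.4262) → (313.7112,156.6623)

[5] `<path>` open polyline, #0000ff→engrave S192 F3676: (209.0877,138.9129) → (74.1534,169.0573) → (311.4324,185.9166) → (250.1919,16.8921) → (243.7932,153.1470)

[6] `<path>` regular polygon, #0000ff→engrave S192 F3676: (234.8094,125.2399) → (227.1930,178.4143) → (269.4352,211.5975) → (319.2938,191.6063) → (326.9102,138.4319) → (284.6680,105.2487) → (234.8094,125.2399) (closed)

[7] `<rect>` rectangle, #0000ff→engrave S192 F3676: (13.1917,139.4095) → (93.0210,139.4095) → (93.0210,69.7114) → (13.1917,69.7114) → (13.1917,139.4095) (closed)

[8] `<path>` open polyline, #0000ff→engrave S192 F3676: (115.4767,65.7367) → (149.6159,37.6469) → (14.4462,51.5751) → (22.6388,167.3207)

; LightBurn 1.5.06
; GRBL device profile, absolute coords
G21
G90
G00 X301.8551 Y178.3947
M3 S192
G1 X289.4252 Y199.9239 F3676
G1 X264.5654 Y199.9239 F3676
G1 X252.1355 Y178.3947 F3676
G1 X264.5654 Y156.8655 F3676
G1 X289.4252 Y156.8655 F3676
G1 X301.8551 Y178.3947 F3676
M5
G00 X56.1963 Y12.5379
M3 S192
G1 X64.7429 Y33.1051 F3676
G1 X77.5176 Y73.1553 F3676
G1 X86.1899 Y88.1989 F3676
M5
G00 X49.8908 Y173.8400
M3 S192
G1 X61.7509 Y163.5408 F3676
G1 X59.4834 Y125.9316 F3676
G1 X62.9381 Y97.5099 F3676
M5
G00 X13.8544 Y190.1292
M3 S192
G1 X107.4905 Y182.5818 F3676
G1 X207.4428 Y171.4262 F3676
G1 X313.7112 Y156.6623 F3676
M5
G00 X209.0877 Y138.9129
M3 S192
G1 X74.1534 Y169.0573 F3676
G1 X311.4324 Y185.9166 F3676
G1 X250.1919 Y16.8921 F3676
G1 X243.7932 Y153.1470 F3676
M5
G00 X234.8094 Y125.2399
M3 S192
G1 X227.1930 Y178.4143 F3676
G1 X269.4352 Y211.5975 F3676
G1 X319.2938 Y191.6063 F3676
G1 X326.9102 Y138.4319 F3676
G1 X284.6680 Y105.2487 F3676
G1 X234.8094 Y125.2399 F3676
M5
G00 X13.1917 Y139.4095
M3 S192
G1 X93.0210 Y139.4095 F3676
G1 X93.0210 Y69.7114 F3676
G1 X13.1917 Y69.7114 F3676
G1 X13.1917 Y139.4095 F3676
M5
G00 X115.4767 Y65.7367
M3 S192
G1 X149.6159 Y37.6469 F3676
G1 X14.4462 Y51.5751 F3676
G1 X22.6388 Y167.3207 F3676
M5
G00 X0.0000 Y0.0000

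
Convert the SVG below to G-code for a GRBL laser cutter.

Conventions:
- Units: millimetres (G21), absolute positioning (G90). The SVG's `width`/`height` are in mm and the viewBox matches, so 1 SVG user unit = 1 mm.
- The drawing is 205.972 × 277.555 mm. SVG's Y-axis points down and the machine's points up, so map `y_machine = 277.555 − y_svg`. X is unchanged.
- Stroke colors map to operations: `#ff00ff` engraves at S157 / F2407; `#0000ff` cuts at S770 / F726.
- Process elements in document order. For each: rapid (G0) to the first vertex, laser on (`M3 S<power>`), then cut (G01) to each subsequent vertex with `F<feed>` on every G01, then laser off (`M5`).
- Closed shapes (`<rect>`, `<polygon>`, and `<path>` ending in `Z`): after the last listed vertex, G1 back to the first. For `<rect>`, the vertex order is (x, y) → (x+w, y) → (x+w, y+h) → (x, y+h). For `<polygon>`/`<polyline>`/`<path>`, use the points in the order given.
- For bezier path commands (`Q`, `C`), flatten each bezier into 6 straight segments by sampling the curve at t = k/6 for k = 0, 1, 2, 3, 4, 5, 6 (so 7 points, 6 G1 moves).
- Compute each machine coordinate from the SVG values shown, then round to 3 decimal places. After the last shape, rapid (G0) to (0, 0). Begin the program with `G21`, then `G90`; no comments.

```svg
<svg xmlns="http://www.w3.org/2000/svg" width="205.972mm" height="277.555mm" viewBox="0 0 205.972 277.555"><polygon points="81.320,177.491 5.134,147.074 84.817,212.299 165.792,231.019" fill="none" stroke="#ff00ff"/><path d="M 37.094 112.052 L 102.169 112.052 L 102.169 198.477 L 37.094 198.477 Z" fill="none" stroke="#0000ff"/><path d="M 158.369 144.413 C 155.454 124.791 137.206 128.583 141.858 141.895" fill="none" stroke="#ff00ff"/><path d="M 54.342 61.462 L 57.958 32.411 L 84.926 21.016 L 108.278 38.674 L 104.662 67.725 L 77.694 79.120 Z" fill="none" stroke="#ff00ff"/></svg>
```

G21
G90
G0 X81.320 Y100.064
M3 S157
G01 X5.134 Y130.481 F2407
G01 X84.817 Y65.256 F2407
G01 X165.792 Y46.536 F2407
G01 X81.320 Y100.064 F2407
M5
G0 X37.094 Y165.503
M3 S770
G01 X102.169 Y165.503 F726
G01 X102.169 Y79.078 F726
G01 X37.094 Y79.078 F726
G01 X37.094 Y165.503 F726
M5
G0 X158.369 Y133.142
M3 S157
G01 X155.811 Y141.066 F2407
G01 X151.759 Y145.474 F2407
G01 X147.276 Y146.751 F2407
G01 X143.423 Y145.284 F2407
G01 X141.263 Y141.458 F2407
G01 X141.858 Y135.660 F2407
M5
G0 X54.342 Y216.093
M3 S157
G01 X57.958 Y245.144 F2407
G01 X84.926 Y256.539 F2407
G01 X108.278 Y238.881 F2407
G01 X104.662 Y209.830 F2407
G01 X77.694 Y198.435 F2407
G01 X54.342 Y216.093 F2407
M5
G0 X0.000 Y0.000

1 u = 1 mm; y_m = 277.555 − y.

[1] `<polygon>` closed polygon, #ff00ff→engrave S157 F2407: (81.320,100.064) → (5.134,130.481) → (84.817,65.256) → (165.792,46.536) → (81.320,100.064) (closed)

[2] `<path>` rectangle, #0000ff→cut S770 F726: (37.094,165.503) → (102.169,165.503) → (102.169,79.078) → (37.094,79.078) → (37.094,165.503) (closed)

[3] `<path>` cubic bezier, #ff00ff→engrave S157 F2407: (158.369,133.142) → (155.811,141.066) → (151.759,145.474) → (147.276,146.751) → (143.423,145.284) → (141.263,141.458) → (141.858,135.660)

[4] `<path>` regular polygon, #ff00ff→engrave S157 F2407: (54.342,216.093) → (57.958,245.144) → (84.926,256.539) → (108.278,238.881) → (104.662,209.830) → (77.694,198.435) → (54.342,216.093) (closed)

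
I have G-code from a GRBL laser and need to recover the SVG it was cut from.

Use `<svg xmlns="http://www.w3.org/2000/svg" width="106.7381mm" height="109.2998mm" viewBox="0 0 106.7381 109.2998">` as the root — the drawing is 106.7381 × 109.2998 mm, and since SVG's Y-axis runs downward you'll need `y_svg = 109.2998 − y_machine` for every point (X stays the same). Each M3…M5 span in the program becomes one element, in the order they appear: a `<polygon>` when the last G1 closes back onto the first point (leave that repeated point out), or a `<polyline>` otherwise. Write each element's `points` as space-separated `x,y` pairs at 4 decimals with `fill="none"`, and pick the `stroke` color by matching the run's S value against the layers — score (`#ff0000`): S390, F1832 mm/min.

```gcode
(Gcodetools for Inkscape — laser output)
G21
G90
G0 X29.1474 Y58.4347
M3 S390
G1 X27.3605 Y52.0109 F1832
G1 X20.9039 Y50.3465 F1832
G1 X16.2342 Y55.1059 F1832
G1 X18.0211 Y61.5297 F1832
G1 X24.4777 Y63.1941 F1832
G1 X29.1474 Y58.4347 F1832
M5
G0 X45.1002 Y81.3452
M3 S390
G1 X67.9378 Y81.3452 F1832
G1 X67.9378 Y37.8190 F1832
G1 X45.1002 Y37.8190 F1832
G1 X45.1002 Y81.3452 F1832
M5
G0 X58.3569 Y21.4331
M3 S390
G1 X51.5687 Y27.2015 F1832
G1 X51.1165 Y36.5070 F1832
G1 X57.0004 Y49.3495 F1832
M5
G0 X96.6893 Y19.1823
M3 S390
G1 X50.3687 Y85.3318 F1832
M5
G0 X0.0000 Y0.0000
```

Each laser-on run becomes one SVG element. Flip Y back into SVG space with y_svg = 109.2998 − y_machine. Every run uses S390, so all elements get stroke `#ff0000` (score).

Run 1: The run returns to its start, so emit a `<polygon>` with points (Y-flipped): 29.1474,50.8651 27.3605,57.2889 20.9039,58.9533 16.2342,54.1939 18.0211,47.7701 24.4777,46.1057.

Run 2: The run returns to its start, so emit a `<polygon>` with points (Y-flipped): 45.1002,27.9546 67.9378,27.9546 67.9378,71.4808 45.1002,71.4808.

Run 3: The run is open, so emit a `<polyline>` with points (Y-flipped): 58.3569,87.8667 51.5687,82.0983 51.1165,72.7928 57.0004,59.9503.

Run 4: The run is open, so emit a `<polyline>` with points (Y-flipped): 96.6893,90.1175 50.3687,23.9680.

<svg xmlns="http://www.w3.org/2000/svg" width="106.7381mm" height="109.2998mm" viewBox="0 0 106.7381 109.2998">
  <polygon points="29.1474,50.8651 27.3605,57.2889 20.9039,58.9533 16.2342,54.1939 18.0211,47.7701 24.4777,46.1057" fill="none" stroke="#ff0000"/>
  <polygon points="45.1002,27.9546 67.9378,27.9546 67.9378,71.4808 45.1002,71.4808" fill="none" stroke="#ff0000"/>
  <polyline points="58.3569,87.8667 51.5687,82.0983 51.1165,72.7928 57.0004,59.9503" fill="none" stroke="#ff0000"/>
  <polyline points="96.6893,90.1175 50.3687,23.9680" fill="none" stroke="#ff0000"/>
</svg>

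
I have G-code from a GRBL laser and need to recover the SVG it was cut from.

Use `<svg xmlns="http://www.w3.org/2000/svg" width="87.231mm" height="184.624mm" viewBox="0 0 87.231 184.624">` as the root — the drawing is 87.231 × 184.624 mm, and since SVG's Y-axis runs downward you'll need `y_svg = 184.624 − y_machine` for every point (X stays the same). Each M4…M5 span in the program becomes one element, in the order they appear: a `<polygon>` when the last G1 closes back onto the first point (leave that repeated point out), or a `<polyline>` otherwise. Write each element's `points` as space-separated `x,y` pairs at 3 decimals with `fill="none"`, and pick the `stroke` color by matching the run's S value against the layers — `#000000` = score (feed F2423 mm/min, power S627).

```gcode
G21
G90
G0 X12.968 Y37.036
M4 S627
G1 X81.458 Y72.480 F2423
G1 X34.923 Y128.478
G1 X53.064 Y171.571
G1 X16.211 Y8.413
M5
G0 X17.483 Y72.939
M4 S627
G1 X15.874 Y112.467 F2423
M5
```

<svg xmlns="http://www.w3.org/2000/svg" width="87.231mm" height="184.624mm" viewBox="0 0 87.231 184.624">
  <polyline points="12.968,147.588 81.458,112.144 34.923,56.146 53.064,13.053 16.211,176.211" fill="none" stroke="#000000"/>
  <polyline points="17.483,111.685 15.874,72.157" fill="none" stroke="#000000"/>
</svg>

Each laser-on run becomes one SVG element. Flip Y back into SVG space with y_svg = 184.624 − y_machine. Every run uses S627, so all elements get stroke `#000000` (score).

Run 1: The run is open, so emit a `<polyline>` with points (Y-flipped): 12.968,147.588 81.458,112.144 34.923,56.146 53.064,13.053 16.211,176.211.

Run 2: The run is open, so emit a `<polyline>` with points (Y-flipped): 17.483,111.685 15.874,72.157.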